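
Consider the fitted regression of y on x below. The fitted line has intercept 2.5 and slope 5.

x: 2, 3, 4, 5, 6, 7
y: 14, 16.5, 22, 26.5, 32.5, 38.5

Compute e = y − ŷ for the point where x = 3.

ŷ = 2.5 + 5·3 = 17.5
e = 16.5 − 17.5 = -1

e = -1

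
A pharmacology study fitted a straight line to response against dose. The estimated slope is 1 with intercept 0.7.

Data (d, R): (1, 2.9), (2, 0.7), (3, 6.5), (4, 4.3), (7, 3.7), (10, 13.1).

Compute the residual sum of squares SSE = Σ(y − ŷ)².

d=1: ŷ = 0.7 + 1 = 1.7; e = 2.9 − 1.7 = 1.2
d=2: ŷ = 0.7 + 2 = 2.7; e = 0.7 − 2.7 = -2
d=3: ŷ = 0.7 + 3 = 3.7; e = 6.5 − 3.7 = 2.8
d=4: ŷ = 0.7 + 4 = 4.7; e = 4.3 − 4.7 = -0.4
d=7: ŷ = 0.7 + 7 = 7.7; e = 3.7 − 7.7 = -4
d=10: ŷ = 0.7 + 10 = 10.7; e = 13.1 − 10.7 = 2.4
SSE = 1.44 + 4 + 7.84 + 0.16 + 16 + 5.76 = 35.2

SSE = 35.2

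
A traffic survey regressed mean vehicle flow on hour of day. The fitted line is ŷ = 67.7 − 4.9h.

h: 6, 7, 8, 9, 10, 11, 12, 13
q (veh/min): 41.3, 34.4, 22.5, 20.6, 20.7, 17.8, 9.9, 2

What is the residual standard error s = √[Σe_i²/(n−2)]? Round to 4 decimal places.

s = 3.6515

h=6: ŷ = 67.7 − 4.9·6 = 38.3; e = 41.3 − 38.3 = 3
h=7: ŷ = 67.7 − 4.9·7 = 33.4; e = 34.4 − 33.4 = 1
h=8: ŷ = 67.7 − 4.9·8 = 28.5; e = 22.5 − 28.5 = -6
h=9: ŷ = 67.7 − 4.9·9 = 23.6; e = 20.6 − 23.6 = -3
h=10: ŷ = 67.7 − 4.9·10 = 18.7; e = 20.7 − 18.7 = 2
h=11: ŷ = 67.7 − 4.9·11 = 13.8; e = 17.8 − 13.8 = 4
h=12: ŷ = 67.7 − 4.9·12 = 8.9; e = 9.9 − 8.9 = 1
h=13: ŷ = 67.7 − 4.9·13 = 4; e = 2 − 4 = -2
SSE = 9 + 1 + 36 + 9 + 4 + 16 + 1 + 4 = 80
s = √(80/6) = √13.3333 ≈ 3.6515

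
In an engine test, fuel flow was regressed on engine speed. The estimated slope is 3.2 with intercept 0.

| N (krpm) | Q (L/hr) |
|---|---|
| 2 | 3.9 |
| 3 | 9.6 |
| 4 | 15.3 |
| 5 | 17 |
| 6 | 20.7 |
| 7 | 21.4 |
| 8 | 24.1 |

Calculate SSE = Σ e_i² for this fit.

N=2: ŷ = 3.2·2 = 6.4; e = 3.9 − 6.4 = -2.5
N=3: ŷ = 3.2·3 = 9.6; e = 9.6 − 9.6 = 0
N=4: ŷ = 3.2·4 = 12.8; e = 15.3 − 12.8 = 2.5
N=5: ŷ = 3.2·5 = 16; e = 17 − 16 = 1
N=6: ŷ = 3.2·6 = 19.2; e = 20.7 − 19.2 = 1.5
N=7: ŷ = 3.2·7 = 22.4; e = 21.4 − 22.4 = -1
N=8: ŷ = 3.2·8 = 25.6; e = 24.1 − 25.6 = -1.5
SSE = 6.25 + 0 + 6.25 + 1 + 2.25 + 1 + 2.25 = 19

SSE = 19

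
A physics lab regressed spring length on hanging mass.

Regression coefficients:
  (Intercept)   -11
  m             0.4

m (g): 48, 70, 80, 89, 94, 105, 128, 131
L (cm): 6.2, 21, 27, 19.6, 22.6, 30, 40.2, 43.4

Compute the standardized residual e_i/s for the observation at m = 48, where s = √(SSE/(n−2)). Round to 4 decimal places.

-0.4851

m=48: L̂ = -11 + 0.4·48 = 8.2; e = 6.2 − 8.2 = -2
m=70: L̂ = -11 + 0.4·70 = 17; e = 21 − 17 = 4
m=80: L̂ = -11 + 0.4·80 = 21; e = 27 − 21 = 6
m=89: L̂ = -11 + 0.4·89 = 24.6; e = 19.6 − 24.6 = -5
m=94: L̂ = -11 + 0.4·94 = 26.6; e = 22.6 − 26.6 = -4
m=105: L̂ = -11 + 0.4·105 = 31; e = 30 − 31 = -1
m=128: L̂ = -11 + 0.4·128 = 40.2; e = 40.2 − 40.2 = 0
m=131: L̂ = -11 + 0.4·131 = 41.4; e = 43.4 − 41.4 = 2
SSE = 4 + 16 + 36 + 25 + 16 + 1 + 0 + 4 = 102
s = √(102/6) = 4.12311
e/s = -2 / 4.12311 = -0.4851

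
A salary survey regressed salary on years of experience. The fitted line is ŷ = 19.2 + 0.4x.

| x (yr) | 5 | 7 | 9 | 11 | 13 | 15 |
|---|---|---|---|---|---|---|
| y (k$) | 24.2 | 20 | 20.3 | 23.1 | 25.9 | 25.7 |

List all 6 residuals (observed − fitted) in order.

x=5: ŷ = 19.2 + 0.4·5 = 21.2; r = 24.2 − 21.2 = 3
x=7: ŷ = 19.2 + 0.4·7 = 22; r = 20 − 22 = -2
x=9: ŷ = 19.2 + 0.4·9 = 22.8; r = 20.3 − 22.8 = -2.5
x=11: ŷ = 19.2 + 0.4·11 = 23.6; r = 23.1 − 23.6 = -0.5
x=13: ŷ = 19.2 + 0.4·13 = 24.4; r = 25.9 − 24.4 = 1.5
x=15: ŷ = 19.2 + 0.4·15 = 25.2; r = 25.7 − 25.2 = 0.5

3, -2, -2.5, -0.5, 1.5, 0.5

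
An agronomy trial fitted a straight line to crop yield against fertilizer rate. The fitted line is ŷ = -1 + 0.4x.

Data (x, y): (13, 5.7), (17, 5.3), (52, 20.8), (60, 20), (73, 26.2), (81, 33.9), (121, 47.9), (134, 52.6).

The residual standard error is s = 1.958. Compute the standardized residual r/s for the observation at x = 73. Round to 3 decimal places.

-1.021

ŷ = -1 + 0.4·73 = 28.2
r = 26.2 − 28.2 = -2
r/s = -2 / 1.958 = -1.021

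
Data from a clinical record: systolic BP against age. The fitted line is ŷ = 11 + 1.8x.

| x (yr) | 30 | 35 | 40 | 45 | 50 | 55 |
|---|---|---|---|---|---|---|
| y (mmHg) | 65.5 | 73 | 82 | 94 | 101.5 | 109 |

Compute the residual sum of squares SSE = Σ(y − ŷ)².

SSE = 7.5

x=30: ŷ = 11 + 1.8·30 = 65; r = 65.5 − 65 = 0.5
x=35: ŷ = 11 + 1.8·35 = 74; r = 73 − 74 = -1
x=40: ŷ = 11 + 1.8·40 = 83; r = 82 − 83 = -1
x=45: ŷ = 11 + 1.8·45 = 92; r = 94 − 92 = 2
x=50: ŷ = 11 + 1.8·50 = 101; r = 101.5 − 101 = 0.5
x=55: ŷ = 11 + 1.8·55 = 110; r = 109 − 110 = -1
SSE = 0.25 + 1 + 1 + 4 + 0.25 + 1 = 7.5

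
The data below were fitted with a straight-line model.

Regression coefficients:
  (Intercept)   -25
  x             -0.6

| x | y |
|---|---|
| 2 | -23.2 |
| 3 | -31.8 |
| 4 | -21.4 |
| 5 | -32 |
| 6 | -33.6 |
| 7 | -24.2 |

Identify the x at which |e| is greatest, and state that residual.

x = 4, e = 6

x=2: ŷ = -25 − 0.6·2 = -26.2; e = -23.2 − (-26.2) = 3
x=3: ŷ = -25 − 0.6·3 = -26.8; e = -31.8 − (-26.8) = -5
x=4: ŷ = -25 − 0.6·4 = -27.4; e = -21.4 − (-27.4) = 6
x=5: ŷ = -25 − 0.6·5 = -28; e = -32 − (-28) = -4
x=6: ŷ = -25 − 0.6·6 = -28.6; e = -33.6 − (-28.6) = -5
x=7: ŷ = -25 − 0.6·7 = -29.2; e = -24.2 − (-29.2) = 5
Largest |e| is 6 at x = 4, residual 6.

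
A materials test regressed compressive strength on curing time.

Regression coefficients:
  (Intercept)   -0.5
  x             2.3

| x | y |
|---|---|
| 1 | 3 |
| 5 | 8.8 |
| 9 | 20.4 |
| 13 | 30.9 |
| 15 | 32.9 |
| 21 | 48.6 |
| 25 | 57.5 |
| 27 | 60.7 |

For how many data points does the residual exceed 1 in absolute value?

4

x=1: ŷ = -0.5 + 2.3·1 = 1.8; e = 3 − 1.8 = 1.2
x=5: ŷ = -0.5 + 2.3·5 = 11; e = 8.8 − 11 = -2.2
x=9: ŷ = -0.5 + 2.3·9 = 20.2; e = 20.4 − 20.2 = 0.2
x=13: ŷ = -0.5 + 2.3·13 = 29.4; e = 30.9 − 29.4 = 1.5
x=15: ŷ = -0.5 + 2.3·15 = 34; e = 32.9 − 34 = -1.1
x=21: ŷ = -0.5 + 2.3·21 = 47.8; e = 48.6 − 47.8 = 0.8
x=25: ŷ = -0.5 + 2.3·25 = 57; e = 57.5 − 57 = 0.5
x=27: ŷ = -0.5 + 2.3·27 = 61.6; e = 60.7 − 61.6 = -0.9
|e| > 1: x=1 (|e|=1.2), x=5 (|e|=2.2), x=13 (|e|=1.5), x=15 (|e|=1.1) → 4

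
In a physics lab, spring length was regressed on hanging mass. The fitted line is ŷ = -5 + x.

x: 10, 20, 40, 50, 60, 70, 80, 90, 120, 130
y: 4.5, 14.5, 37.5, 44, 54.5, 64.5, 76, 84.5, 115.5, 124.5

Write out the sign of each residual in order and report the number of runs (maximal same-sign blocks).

x=10: ŷ = -5 + 10 = 5; r = 4.5 − 5 = -0.5
x=20: ŷ = -5 + 20 = 15; r = 14.5 − 15 = -0.5
x=40: ŷ = -5 + 40 = 35; r = 37.5 − 35 = 2.5
x=50: ŷ = -5 + 50 = 45; r = 44 − 45 = -1
x=60: ŷ = -5 + 60 = 55; r = 54.5 − 55 = -0.5
x=70: ŷ = -5 + 70 = 65; r = 64.5 − 65 = -0.5
x=80: ŷ = -5 + 80 = 75; r = 76 − 75 = 1
x=90: ŷ = -5 + 90 = 85; r = 84.5 − 85 = -0.5
x=120: ŷ = -5 + 120 = 115; r = 115.5 − 115 = 0.5
x=130: ŷ = -5 + 130 = 125; r = 124.5 − 125 = -0.5
Signs: − − + − − − + − + −
Runs: −×2, +×1, −×3, +×1, −×1, +×1, −×1 → 7

7 runs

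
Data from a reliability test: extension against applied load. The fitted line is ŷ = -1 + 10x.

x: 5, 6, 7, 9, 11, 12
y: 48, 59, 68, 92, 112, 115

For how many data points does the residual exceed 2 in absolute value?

x=5: ŷ = -1 + 10·5 = 49; e = 48 − 49 = -1
x=6: ŷ = -1 + 10·6 = 59; e = 59 − 59 = 0
x=7: ŷ = -1 + 10·7 = 69; e = 68 − 69 = -1
x=9: ŷ = -1 + 10·9 = 89; e = 92 − 89 = 3
x=11: ŷ = -1 + 10·11 = 109; e = 112 − 109 = 3
x=12: ŷ = -1 + 10·12 = 119; e = 115 − 119 = -4
|e| > 2: x=9 (|e|=3), x=11 (|e|=3), x=12 (|e|=4) → 3

3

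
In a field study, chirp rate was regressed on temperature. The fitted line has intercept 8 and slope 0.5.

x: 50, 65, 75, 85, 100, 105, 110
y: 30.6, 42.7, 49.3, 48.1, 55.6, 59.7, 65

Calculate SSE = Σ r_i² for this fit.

SSE = 41.2

x=50: ŷ = 8 + 0.5·50 = 33; r = 30.6 − 33 = -2.4
x=65: ŷ = 8 + 0.5·65 = 40.5; r = 42.7 − 40.5 = 2.2
x=75: ŷ = 8 + 0.5·75 = 45.5; r = 49.3 − 45.5 = 3.8
x=85: ŷ = 8 + 0.5·85 = 50.5; r = 48.1 − 50.5 = -2.4
x=100: ŷ = 8 + 0.5·100 = 58; r = 55.6 − 58 = -2.4
x=105: ŷ = 8 + 0.5·105 = 60.5; r = 59.7 − 60.5 = -0.8
x=110: ŷ = 8 + 0.5·110 = 63; r = 65 − 63 = 2
SSE = 5.76 + 4.84 + 14.44 + 5.76 + 5.76 + 0.64 + 4 = 41.2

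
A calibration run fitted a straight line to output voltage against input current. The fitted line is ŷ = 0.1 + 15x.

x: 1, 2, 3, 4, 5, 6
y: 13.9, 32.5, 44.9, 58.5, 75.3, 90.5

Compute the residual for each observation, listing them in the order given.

x=1: ŷ = 0.1 + 15·1 = 15.1; e = 13.9 − 15.1 = -1.2
x=2: ŷ = 0.1 + 15·2 = 30.1; e = 32.5 − 30.1 = 2.4
x=3: ŷ = 0.1 + 15·3 = 45.1; e = 44.9 − 45.1 = -0.2
x=4: ŷ = 0.1 + 15·4 = 60.1; e = 58.5 − 60.1 = -1.6
x=5: ŷ = 0.1 + 15·5 = 75.1; e = 75.3 − 75.1 = 0.2
x=6: ŷ = 0.1 + 15·6 = 90.1; e = 90.5 − 90.1 = 0.4

-1.2, 2.4, -0.2, -1.6, 0.2, 0.4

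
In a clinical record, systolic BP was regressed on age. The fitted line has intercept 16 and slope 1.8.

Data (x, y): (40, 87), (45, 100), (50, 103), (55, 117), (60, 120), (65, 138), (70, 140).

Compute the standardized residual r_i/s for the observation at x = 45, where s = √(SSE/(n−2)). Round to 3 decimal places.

0.813

x=40: ŷ = 16 + 1.8·40 = 88; r = 87 − 88 = -1
x=45: ŷ = 16 + 1.8·45 = 97; r = 100 − 97 = 3
x=50: ŷ = 16 + 1.8·50 = 106; r = 103 − 106 = -3
x=55: ŷ = 16 + 1.8·55 = 115; r = 117 − 115 = 2
x=60: ŷ = 16 + 1.8·60 = 124; r = 120 − 124 = -4
x=65: ŷ = 16 + 1.8·65 = 133; r = 138 − 133 = 5
x=70: ŷ = 16 + 1.8·70 = 142; r = 140 − 142 = -2
SSE = 1 + 9 + 9 + 4 + 16 + 25 + 4 = 68
s = √(68/5) = 3.68782
r/s = 3 / 3.68782 = 0.813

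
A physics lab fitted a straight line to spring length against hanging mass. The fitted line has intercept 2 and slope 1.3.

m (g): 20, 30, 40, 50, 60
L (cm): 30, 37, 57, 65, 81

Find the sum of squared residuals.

SSE = 34

m=20: L̂ = 2 + 1.3·20 = 28; r = 30 − 28 = 2
m=30: L̂ = 2 + 1.3·30 = 41; r = 37 − 41 = -4
m=40: L̂ = 2 + 1.3·40 = 54; r = 57 − 54 = 3
m=50: L̂ = 2 + 1.3·50 = 67; r = 65 − 67 = -2
m=60: L̂ = 2 + 1.3·60 = 80; r = 81 − 80 = 1
SSE = 4 + 16 + 9 + 4 + 1 = 34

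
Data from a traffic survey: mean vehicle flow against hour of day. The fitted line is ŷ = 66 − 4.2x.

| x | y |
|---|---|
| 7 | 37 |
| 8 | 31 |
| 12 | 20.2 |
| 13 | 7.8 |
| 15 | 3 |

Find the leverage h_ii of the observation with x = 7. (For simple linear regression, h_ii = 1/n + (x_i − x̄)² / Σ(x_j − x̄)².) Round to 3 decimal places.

h = 0.548

x̄ = (7 + 8 + 12 + 13 + 15)/5 = 11
Σ(x − x̄)² = 16 + 9 + 1 + 4 + 16 = 46
h = 1/5 + (-4)²/46 = 0.2 + 0.347826 = 0.548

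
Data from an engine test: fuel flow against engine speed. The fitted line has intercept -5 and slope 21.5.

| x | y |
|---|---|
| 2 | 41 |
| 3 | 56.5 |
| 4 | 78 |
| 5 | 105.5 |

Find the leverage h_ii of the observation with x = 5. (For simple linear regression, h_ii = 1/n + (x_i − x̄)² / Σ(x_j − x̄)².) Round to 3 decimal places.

x̄ = (2 + 3 + 4 + 5)/4 = 3.5
Σ(x − x̄)² = 2.25 + 0.25 + 0.25 + 2.25 = 5
h = 1/4 + (1.5)²/5 = 0.25 + 0.45 = 0.700

h = 0.700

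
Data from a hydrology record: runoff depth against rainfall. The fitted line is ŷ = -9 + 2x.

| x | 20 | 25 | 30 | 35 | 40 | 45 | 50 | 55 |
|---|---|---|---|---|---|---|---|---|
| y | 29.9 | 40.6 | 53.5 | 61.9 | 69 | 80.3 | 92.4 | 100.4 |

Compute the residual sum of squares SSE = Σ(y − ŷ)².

x=20: ŷ = -9 + 2·20 = 31; e = 29.9 − 31 = -1.1
x=25: ŷ = -9 + 2·25 = 41; e = 40.6 − 41 = -0.4
x=30: ŷ = -9 + 2·30 = 51; e = 53.5 − 51 = 2.5
x=35: ŷ = -9 + 2·35 = 61; e = 61.9 − 61 = 0.9
x=40: ŷ = -9 + 2·40 = 71; e = 69 − 71 = -2
x=45: ŷ = -9 + 2·45 = 81; e = 80.3 − 81 = -0.7
x=50: ŷ = -9 + 2·50 = 91; e = 92.4 − 91 = 1.4
x=55: ŷ = -9 + 2·55 = 101; e = 100.4 − 101 = -0.6
SSE = 1.21 + 0.16 + 6.25 + 0.81 + 4 + 0.49 + 1.96 + 0.36 = 15.24

SSE = 15.24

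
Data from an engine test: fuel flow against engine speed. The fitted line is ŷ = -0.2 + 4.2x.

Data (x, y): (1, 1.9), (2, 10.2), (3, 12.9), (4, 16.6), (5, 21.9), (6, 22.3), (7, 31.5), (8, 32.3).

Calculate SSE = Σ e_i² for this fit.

SSE = 23.66

x=1: ŷ = -0.2 + 4.2·1 = 4; e = 1.9 − 4 = -2.1
x=2: ŷ = -0.2 + 4.2·2 = 8.2; e = 10.2 − 8.2 = 2
x=3: ŷ = -0.2 + 4.2·3 = 12.4; e = 12.9 − 12.4 = 0.5
x=4: ŷ = -0.2 + 4.2·4 = 16.6; e = 16.6 − 16.6 = 0
x=5: ŷ = -0.2 + 4.2·5 = 20.8; e = 21.9 − 20.8 = 1.1
x=6: ŷ = -0.2 + 4.2·6 = 25; e = 22.3 − 25 = -2.7
x=7: ŷ = -0.2 + 4.2·7 = 29.2; e = 31.5 − 29.2 = 2.3
x=8: ŷ = -0.2 + 4.2·8 = 33.4; e = 32.3 − 33.4 = -1.1
SSE = 4.41 + 4 + 0.25 + 0 + 1.21 + 7.29 + 5.29 + 1.21 = 23.66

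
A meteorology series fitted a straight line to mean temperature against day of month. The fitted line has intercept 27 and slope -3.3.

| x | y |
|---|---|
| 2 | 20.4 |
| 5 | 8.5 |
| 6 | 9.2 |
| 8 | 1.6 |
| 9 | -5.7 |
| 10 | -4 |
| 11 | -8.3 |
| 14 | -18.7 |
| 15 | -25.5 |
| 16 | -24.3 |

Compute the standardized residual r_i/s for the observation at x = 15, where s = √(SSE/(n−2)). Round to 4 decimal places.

x=2: ŷ = 27 − 3.3·2 = 20.4; r = 20.4 − 20.4 = 0
x=5: ŷ = 27 − 3.3·5 = 10.5; r = 8.5 − 10.5 = -2
x=6: ŷ = 27 − 3.3·6 = 7.2; r = 9.2 − 7.2 = 2
x=8: ŷ = 27 − 3.3·8 = 0.6; r = 1.6 − 0.6 = 1
x=9: ŷ = 27 − 3.3·9 = -2.7; r = -5.7 − (-2.7) = -3
x=10: ŷ = 27 − 3.3·10 = -6; r = -4 − (-6) = 2
x=11: ŷ = 27 − 3.3·11 = -9.3; r = -8.3 − (-9.3) = 1
x=14: ŷ = 27 − 3.3·14 = -19.2; r = -18.7 − (-19.2) = 0.5
x=15: ŷ = 27 − 3.3·15 = -22.5; r = -25.5 − (-22.5) = -3
x=16: ŷ = 27 − 3.3·16 = -25.8; r = -24.3 − (-25.8) = 1.5
SSE = 0 + 4 + 4 + 1 + 9 + 4 + 1 + 0.25 + 9 + 2.25 = 34.5
s = √(34.5/8) = 2.07666
r/s = -3 / 2.07666 = -1.4446

-1.4446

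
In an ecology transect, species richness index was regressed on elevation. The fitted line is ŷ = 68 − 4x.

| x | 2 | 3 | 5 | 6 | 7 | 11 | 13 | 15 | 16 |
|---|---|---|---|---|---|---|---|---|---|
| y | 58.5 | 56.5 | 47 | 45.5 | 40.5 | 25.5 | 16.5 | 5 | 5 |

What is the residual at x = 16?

ŷ = 68 − 4·16 = 4
e = 5 − 4 = 1

e = 1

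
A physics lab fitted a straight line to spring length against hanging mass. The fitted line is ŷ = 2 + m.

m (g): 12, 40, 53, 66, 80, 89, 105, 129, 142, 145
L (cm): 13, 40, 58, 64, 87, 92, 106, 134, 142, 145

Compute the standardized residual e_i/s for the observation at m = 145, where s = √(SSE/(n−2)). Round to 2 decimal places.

-0.66

m=12: ŷ = 2 + 12 = 14; e = 13 − 14 = -1
m=40: ŷ = 2 + 40 = 42; e = 40 − 42 = -2
m=53: ŷ = 2 + 53 = 55; e = 58 − 55 = 3
m=66: ŷ = 2 + 66 = 68; e = 64 − 68 = -4
m=80: ŷ = 2 + 80 = 82; e = 87 − 82 = 5
m=89: ŷ = 2 + 89 = 91; e = 92 − 91 = 1
m=105: ŷ = 2 + 105 = 107; e = 106 − 107 = -1
m=129: ŷ = 2 + 129 = 131; e = 134 − 131 = 3
m=142: ŷ = 2 + 142 = 144; e = 142 − 144 = -2
m=145: ŷ = 2 + 145 = 147; e = 145 − 147 = -2
SSE = 1 + 4 + 9 + 16 + 25 + 1 + 1 + 9 + 4 + 4 = 74
s = √(74/8) = 3.04138
e/s = -2 / 3.04138 = -0.66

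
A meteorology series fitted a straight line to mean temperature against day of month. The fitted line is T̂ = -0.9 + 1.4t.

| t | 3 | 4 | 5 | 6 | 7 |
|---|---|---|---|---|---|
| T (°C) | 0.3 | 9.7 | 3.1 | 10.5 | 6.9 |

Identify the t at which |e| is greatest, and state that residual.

t=3: T̂ = -0.9 + 1.4·3 = 3.3; e = 0.3 − 3.3 = -3
t=4: T̂ = -0.9 + 1.4·4 = 4.7; e = 9.7 − 4.7 = 5
t=5: T̂ = -0.9 + 1.4·5 = 6.1; e = 3.1 − 6.1 = -3
t=6: T̂ = -0.9 + 1.4·6 = 7.5; e = 10.5 − 7.5 = 3
t=7: T̂ = -0.9 + 1.4·7 = 8.9; e = 6.9 − 8.9 = -2
Largest |e| is 5 at t = 4, residual 5.

t = 4, e = 5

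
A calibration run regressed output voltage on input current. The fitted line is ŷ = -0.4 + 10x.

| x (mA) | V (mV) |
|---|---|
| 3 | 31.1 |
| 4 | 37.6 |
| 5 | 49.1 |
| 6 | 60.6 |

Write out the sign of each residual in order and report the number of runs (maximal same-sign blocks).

3 runs

x=3: ŷ = -0.4 + 10·3 = 29.6; e = 31.1 − 29.6 = 1.5
x=4: ŷ = -0.4 + 10·4 = 39.6; e = 37.6 − 39.6 = -2
x=5: ŷ = -0.4 + 10·5 = 49.6; e = 49.1 − 49.6 = -0.5
x=6: ŷ = -0.4 + 10·6 = 59.6; e = 60.6 − 59.6 = 1
Signs: + − − +
Runs: +×1, −×2, +×1 → 3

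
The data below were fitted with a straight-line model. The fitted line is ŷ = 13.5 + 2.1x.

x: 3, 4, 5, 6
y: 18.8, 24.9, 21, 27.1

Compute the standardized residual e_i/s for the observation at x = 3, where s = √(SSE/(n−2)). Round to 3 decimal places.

-0.316

x=3: ŷ = 13.5 + 2.1·3 = 19.8; e = 18.8 − 19.8 = -1
x=4: ŷ = 13.5 + 2.1·4 = 21.9; e = 24.9 − 21.9 = 3
x=5: ŷ = 13.5 + 2.1·5 = 24; e = 21 − 24 = -3
x=6: ŷ = 13.5 + 2.1·6 = 26.1; e = 27.1 − 26.1 = 1
SSE = 1 + 9 + 9 + 1 = 20
s = √(20/2) = 3.16228
e/s = -1 / 3.16228 = -0.316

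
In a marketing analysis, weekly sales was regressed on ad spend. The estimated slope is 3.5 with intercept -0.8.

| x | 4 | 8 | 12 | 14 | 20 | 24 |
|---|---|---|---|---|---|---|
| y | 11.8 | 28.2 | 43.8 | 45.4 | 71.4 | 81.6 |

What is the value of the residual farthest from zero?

x=4: ŷ = -0.8 + 3.5·4 = 13.2; r = 11.8 − 13.2 = -1.4
x=8: ŷ = -0.8 + 3.5·8 = 27.2; r = 28.2 − 27.2 = 1
x=12: ŷ = -0.8 + 3.5·12 = 41.2; r = 43.8 − 41.2 = 2.6
x=14: ŷ = -0.8 + 3.5·14 = 48.2; r = 45.4 − 48.2 = -2.8
x=20: ŷ = -0.8 + 3.5·20 = 69.2; r = 71.4 − 69.2 = 2.2
x=24: ŷ = -0.8 + 3.5·24 = 83.2; r = 81.6 − 83.2 = -1.6
Largest |r| is 2.8 at x = 14, residual -2.8.

r = -2.8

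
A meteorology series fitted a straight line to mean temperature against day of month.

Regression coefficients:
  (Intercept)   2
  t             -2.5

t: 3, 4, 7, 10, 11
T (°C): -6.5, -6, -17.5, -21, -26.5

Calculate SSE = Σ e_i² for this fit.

SSE = 14

t=3: ŷ = 2 − 2.5·3 = -5.5; e = -6.5 − (-5.5) = -1
t=4: ŷ = 2 − 2.5·4 = -8; e = -6 − (-8) = 2
t=7: ŷ = 2 − 2.5·7 = -15.5; e = -17.5 − (-15.5) = -2
t=10: ŷ = 2 − 2.5·10 = -23; e = -21 − (-23) = 2
t=11: ŷ = 2 − 2.5·11 = -25.5; e = -26.5 − (-25.5) = -1
SSE = 1 + 4 + 4 + 4 + 1 = 14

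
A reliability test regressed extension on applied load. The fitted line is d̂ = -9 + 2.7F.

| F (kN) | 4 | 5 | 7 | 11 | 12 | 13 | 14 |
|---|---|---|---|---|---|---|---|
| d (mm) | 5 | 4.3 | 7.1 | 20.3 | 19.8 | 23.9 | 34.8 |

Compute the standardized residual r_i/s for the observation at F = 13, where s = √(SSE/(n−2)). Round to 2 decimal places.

-0.58

F=4: d̂ = -9 + 2.7·4 = 1.8; r = 5 − 1.8 = 3.2
F=5: d̂ = -9 + 2.7·5 = 4.5; r = 4.3 − 4.5 = -0.2
F=7: d̂ = -9 + 2.7·7 = 9.9; r = 7.1 − 9.9 = -2.8
F=11: d̂ = -9 + 2.7·11 = 20.7; r = 20.3 − 20.7 = -0.4
F=12: d̂ = -9 + 2.7·12 = 23.4; r = 19.8 − 23.4 = -3.6
F=13: d̂ = -9 + 2.7·13 = 26.1; r = 23.9 − 26.1 = -2.2
F=14: d̂ = -9 + 2.7·14 = 28.8; r = 34.8 − 28.8 = 6
SSE = 10.24 + 0.04 + 7.84 + 0.16 + 12.96 + 4.84 + 36 = 72.08
s = √(72.08/5) = 3.79684
r/s = -2.2 / 3.79684 = -0.58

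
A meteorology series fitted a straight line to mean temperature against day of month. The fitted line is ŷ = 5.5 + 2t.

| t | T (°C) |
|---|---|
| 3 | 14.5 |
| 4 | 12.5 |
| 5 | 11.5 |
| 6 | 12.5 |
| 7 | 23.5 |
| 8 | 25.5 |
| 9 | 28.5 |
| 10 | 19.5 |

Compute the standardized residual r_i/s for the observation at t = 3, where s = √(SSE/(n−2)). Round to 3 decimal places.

t=3: ŷ = 5.5 + 2·3 = 11.5; r = 14.5 − 11.5 = 3
t=4: ŷ = 5.5 + 2·4 = 13.5; r = 12.5 − 13.5 = -1
t=5: ŷ = 5.5 + 2·5 = 15.5; r = 11.5 − 15.5 = -4
t=6: ŷ = 5.5 + 2·6 = 17.5; r = 12.5 − 17.5 = -5
t=7: ŷ = 5.5 + 2·7 = 19.5; r = 23.5 − 19.5 = 4
t=8: ŷ = 5.5 + 2·8 = 21.5; r = 25.5 − 21.5 = 4
t=9: ŷ = 5.5 + 2·9 = 23.5; r = 28.5 − 23.5 = 5
t=10: ŷ = 5.5 + 2·10 = 25.5; r = 19.5 − 25.5 = -6
SSE = 9 + 1 + 16 + 25 + 16 + 16 + 25 + 36 = 144
s = √(144/6) = 4.89898
r/s = 3 / 4.89898 = 0.612

0.612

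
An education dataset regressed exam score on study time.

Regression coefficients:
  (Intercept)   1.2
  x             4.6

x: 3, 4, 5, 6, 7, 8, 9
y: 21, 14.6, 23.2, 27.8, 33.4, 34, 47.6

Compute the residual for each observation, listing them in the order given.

6, -5, -1, -1, 0, -4, 5

x=3: ŷ = 1.2 + 4.6·3 = 15; e = 21 − 15 = 6
x=4: ŷ = 1.2 + 4.6·4 = 19.6; e = 14.6 − 19.6 = -5
x=5: ŷ = 1.2 + 4.6·5 = 24.2; e = 23.2 − 24.2 = -1
x=6: ŷ = 1.2 + 4.6·6 = 28.8; e = 27.8 − 28.8 = -1
x=7: ŷ = 1.2 + 4.6·7 = 33.4; e = 33.4 − 33.4 = 0
x=8: ŷ = 1.2 + 4.6·8 = 38; e = 34 − 38 = -4
x=9: ŷ = 1.2 + 4.6·9 = 42.6; e = 47.6 − 42.6 = 5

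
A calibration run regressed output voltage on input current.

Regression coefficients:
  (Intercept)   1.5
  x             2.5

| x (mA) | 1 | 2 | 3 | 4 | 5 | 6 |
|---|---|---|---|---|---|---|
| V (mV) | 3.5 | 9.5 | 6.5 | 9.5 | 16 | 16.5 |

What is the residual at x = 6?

ŷ = 1.5 + 2.5·6 = 16.5
e = 16.5 − 16.5 = 0

e = 0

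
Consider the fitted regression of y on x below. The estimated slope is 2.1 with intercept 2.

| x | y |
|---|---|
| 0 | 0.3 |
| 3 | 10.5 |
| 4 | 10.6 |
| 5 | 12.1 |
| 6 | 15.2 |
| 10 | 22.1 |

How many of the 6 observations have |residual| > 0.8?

x=0: ŷ = 2 + 2.1·0 = 2; r = 0.3 − 2 = -1.7
x=3: ŷ = 2 + 2.1·3 = 8.3; r = 10.5 − 8.3 = 2.2
x=4: ŷ = 2 + 2.1·4 = 10.4; r = 10.6 − 10.4 = 0.2
x=5: ŷ = 2 + 2.1·5 = 12.5; r = 12.1 − 12.5 = -0.4
x=6: ŷ = 2 + 2.1·6 = 14.6; r = 15.2 − 14.6 = 0.6
x=10: ŷ = 2 + 2.1·10 = 23; r = 22.1 − 23 = -0.9
|r| > 0.8: x=0 (|r|=1.7), x=3 (|r|=2.2), x=10 (|r|=0.9) → 3

3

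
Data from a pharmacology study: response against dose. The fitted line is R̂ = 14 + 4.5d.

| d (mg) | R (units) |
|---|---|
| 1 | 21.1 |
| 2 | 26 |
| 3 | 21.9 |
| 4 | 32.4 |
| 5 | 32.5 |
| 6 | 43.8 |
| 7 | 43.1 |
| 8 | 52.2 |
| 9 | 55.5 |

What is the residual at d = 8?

e = 2.2

R̂ = 14 + 4.5·8 = 50
e = 52.2 − 50 = 2.2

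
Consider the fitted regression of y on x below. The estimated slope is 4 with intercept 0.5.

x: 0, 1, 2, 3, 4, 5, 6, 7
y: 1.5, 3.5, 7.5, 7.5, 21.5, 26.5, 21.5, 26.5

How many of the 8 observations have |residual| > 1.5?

x=0: ŷ = 0.5 + 4·0 = 0.5; e = 1.5 − 0.5 = 1
x=1: ŷ = 0.5 + 4·1 = 4.5; e = 3.5 − 4.5 = -1
x=2: ŷ = 0.5 + 4·2 = 8.5; e = 7.5 − 8.5 = -1
x=3: ŷ = 0.5 + 4·3 = 12.5; e = 7.5 − 12.5 = -5
x=4: ŷ = 0.5 + 4·4 = 16.5; e = 21.5 − 16.5 = 5
x=5: ŷ = 0.5 + 4·5 = 20.5; e = 26.5 − 20.5 = 6
x=6: ŷ = 0.5 + 4·6 = 24.5; e = 21.5 − 24.5 = -3
x=7: ŷ = 0.5 + 4·7 = 28.5; e = 26.5 − 28.5 = -2
|e| > 1.5: x=3 (|e|=5), x=4 (|e|=5), x=5 (|e|=6), x=6 (|e|=3), x=7 (|e|=2) → 5

5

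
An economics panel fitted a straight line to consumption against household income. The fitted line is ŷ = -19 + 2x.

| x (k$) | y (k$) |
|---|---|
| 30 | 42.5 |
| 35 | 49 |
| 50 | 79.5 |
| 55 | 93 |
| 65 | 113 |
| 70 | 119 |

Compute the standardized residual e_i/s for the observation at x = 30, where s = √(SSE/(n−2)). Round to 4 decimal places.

x=30: ŷ = -19 + 2·30 = 41; e = 42.5 − 41 = 1.5
x=35: ŷ = -19 + 2·35 = 51; e = 49 − 51 = -2
x=50: ŷ = -19 + 2·50 = 81; e = 79.5 − 81 = -1.5
x=55: ŷ = -19 + 2·55 = 91; e = 93 − 91 = 2
x=65: ŷ = -19 + 2·65 = 111; e = 113 − 111 = 2
x=70: ŷ = -19 + 2·70 = 121; e = 119 − 121 = -2
SSE = 2.25 + 4 + 2.25 + 4 + 4 + 4 = 20.5
s = √(20.5/4) = 2.26385
e/s = 1.5 / 2.26385 = 0.6626

0.6626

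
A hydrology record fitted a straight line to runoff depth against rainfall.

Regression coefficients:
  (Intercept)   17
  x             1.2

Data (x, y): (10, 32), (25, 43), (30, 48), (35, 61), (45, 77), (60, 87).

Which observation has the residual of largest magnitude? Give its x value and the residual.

x=10: ŷ = 17 + 1.2·10 = 29; e = 32 − 29 = 3
x=25: ŷ = 17 + 1.2·25 = 47; e = 43 − 47 = -4
x=30: ŷ = 17 + 1.2·30 = 53; e = 48 − 53 = -5
x=35: ŷ = 17 + 1.2·35 = 59; e = 61 − 59 = 2
x=45: ŷ = 17 + 1.2·45 = 71; e = 77 − 71 = 6
x=60: ŷ = 17 + 1.2·60 = 89; e = 87 − 89 = -2
Largest |e| is 6 at x = 45, residual 6.

x = 45, e = 6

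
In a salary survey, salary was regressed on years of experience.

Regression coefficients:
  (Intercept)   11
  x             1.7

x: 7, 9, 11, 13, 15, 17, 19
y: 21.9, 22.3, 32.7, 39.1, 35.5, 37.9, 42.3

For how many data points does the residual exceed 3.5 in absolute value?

x=7: ŷ = 11 + 1.7·7 = 22.9; e = 21.9 − 22.9 = -1
x=9: ŷ = 11 + 1.7·9 = 26.3; e = 22.3 − 26.3 = -4
x=11: ŷ = 11 + 1.7·11 = 29.7; e = 32.7 − 29.7 = 3
x=13: ŷ = 11 + 1.7·13 = 33.1; e = 39.1 − 33.1 = 6
x=15: ŷ = 11 + 1.7·15 = 36.5; e = 35.5 − 36.5 = -1
x=17: ŷ = 11 + 1.7·17 = 39.9; e = 37.9 − 39.9 = -2
x=19: ŷ = 11 + 1.7·19 = 43.3; e = 42.3 − 43.3 = -1
|e| > 3.5: x=9 (|e|=4), x=13 (|e|=6) → 2

2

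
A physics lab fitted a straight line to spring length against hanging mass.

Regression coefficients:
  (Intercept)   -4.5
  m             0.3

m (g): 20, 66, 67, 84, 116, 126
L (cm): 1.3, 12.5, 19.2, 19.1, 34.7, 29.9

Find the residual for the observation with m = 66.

e = -2.8

L̂ = -4.5 + 0.3·66 = 15.3
e = 12.5 − 15.3 = -2.8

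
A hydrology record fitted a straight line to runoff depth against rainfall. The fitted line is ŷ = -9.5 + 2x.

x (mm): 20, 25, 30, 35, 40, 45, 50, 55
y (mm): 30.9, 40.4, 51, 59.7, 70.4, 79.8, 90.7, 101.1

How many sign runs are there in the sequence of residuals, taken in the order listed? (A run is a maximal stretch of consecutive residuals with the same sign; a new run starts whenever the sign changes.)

x=20: ŷ = -9.5 + 2·20 = 30.5; e = 30.9 − 30.5 = 0.4
x=25: ŷ = -9.5 + 2·25 = 40.5; e = 40.4 − 40.5 = -0.1
x=30: ŷ = -9.5 + 2·30 = 50.5; e = 51 − 50.5 = 0.5
x=35: ŷ = -9.5 + 2·35 = 60.5; e = 59.7 − 60.5 = -0.8
x=40: ŷ = -9.5 + 2·40 = 70.5; e = 70.4 − 70.5 = -0.1
x=45: ŷ = -9.5 + 2·45 = 80.5; e = 79.8 − 80.5 = -0.7
x=50: ŷ = -9.5 + 2·50 = 90.5; e = 90.7 − 90.5 = 0.2
x=55: ŷ = -9.5 + 2·55 = 100.5; e = 101.1 − 100.5 = 0.6
Signs: + − + − − − + +
Runs: +×1, −×1, +×1, −×3, +×2 → 5

5 runs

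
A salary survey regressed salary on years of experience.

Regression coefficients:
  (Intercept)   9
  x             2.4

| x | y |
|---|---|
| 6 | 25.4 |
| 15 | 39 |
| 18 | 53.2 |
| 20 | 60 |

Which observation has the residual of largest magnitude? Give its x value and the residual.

x=6: ŷ = 9 + 2.4·6 = 23.4; e = 25.4 − 23.4 = 2
x=15: ŷ = 9 + 2.4·15 = 45; e = 39 − 45 = -6
x=18: ŷ = 9 + 2.4·18 = 52.2; e = 53.2 − 52.2 = 1
x=20: ŷ = 9 + 2.4·20 = 57; e = 60 − 57 = 3
Largest |e| is 6 at x = 15, residual -6.

x = 15, e = -6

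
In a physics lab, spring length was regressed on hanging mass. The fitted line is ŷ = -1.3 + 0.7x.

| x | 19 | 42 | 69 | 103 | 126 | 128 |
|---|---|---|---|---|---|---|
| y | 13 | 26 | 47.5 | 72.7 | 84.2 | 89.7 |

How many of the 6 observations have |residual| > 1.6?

x=19: ŷ = -1.3 + 0.7·19 = 12; r = 13 − 12 = 1
x=42: ŷ = -1.3 + 0.7·42 = 28.1; r = 26 − 28.1 = -2.1
x=69: ŷ = -1.3 + 0.7·69 = 47; r = 47.5 − 47 = 0.5
x=103: ŷ = -1.3 + 0.7·103 = 70.8; r = 72.7 − 70.8 = 1.9
x=126: ŷ = -1.3 + 0.7·126 = 86.9; r = 84.2 − 86.9 = -2.7
x=128: ŷ = -1.3 + 0.7·128 = 88.3; r = 89.7 − 88.3 = 1.4
|r| > 1.6: x=42 (|r|=2.1), x=103 (|r|=1.9), x=126 (|r|=2.7) → 3

3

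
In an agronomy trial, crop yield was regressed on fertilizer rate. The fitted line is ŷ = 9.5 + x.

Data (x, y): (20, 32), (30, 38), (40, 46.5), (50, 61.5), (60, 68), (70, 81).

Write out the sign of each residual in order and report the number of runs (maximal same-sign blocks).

5 runs

x=20: ŷ = 9.5 + 20 = 29.5; r = 32 − 29.5 = 2.5
x=30: ŷ = 9.5 + 30 = 39.5; r = 38 − 39.5 = -1.5
x=40: ŷ = 9.5 + 40 = 49.5; r = 46.5 − 49.5 = -3
x=50: ŷ = 9.5 + 50 = 59.5; r = 61.5 − 59.5 = 2
x=60: ŷ = 9.5 + 60 = 69.5; r = 68 − 69.5 = -1.5
x=70: ŷ = 9.5 + 70 = 79.5; r = 81 − 79.5 = 1.5
Signs: + − − + − +
Runs: +×1, −×2, +×1, −×1, +×1 → 5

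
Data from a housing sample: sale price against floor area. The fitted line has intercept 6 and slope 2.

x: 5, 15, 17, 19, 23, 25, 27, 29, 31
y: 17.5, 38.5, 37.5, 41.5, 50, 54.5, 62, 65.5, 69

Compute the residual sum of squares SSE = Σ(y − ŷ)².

x=5: ŷ = 6 + 2·5 = 16; r = 17.5 − 16 = 1.5
x=15: ŷ = 6 + 2·15 = 36; r = 38.5 − 36 = 2.5
x=17: ŷ = 6 + 2·17 = 40; r = 37.5 − 40 = -2.5
x=19: ŷ = 6 + 2·19 = 44; r = 41.5 − 44 = -2.5
x=23: ŷ = 6 + 2·23 = 52; r = 50 − 52 = -2
x=25: ŷ = 6 + 2·25 = 56; r = 54.5 − 56 = -1.5
x=27: ŷ = 6 + 2·27 = 60; r = 62 − 60 = 2
x=29: ŷ = 6 + 2·29 = 64; r = 65.5 − 64 = 1.5
x=31: ŷ = 6 + 2·31 = 68; r = 69 − 68 = 1
SSE = 2.25 + 6.25 + 6.25 + 6.25 + 4 + 2.25 + 4 + 2.25 + 1 = 34.5

SSE = 34.5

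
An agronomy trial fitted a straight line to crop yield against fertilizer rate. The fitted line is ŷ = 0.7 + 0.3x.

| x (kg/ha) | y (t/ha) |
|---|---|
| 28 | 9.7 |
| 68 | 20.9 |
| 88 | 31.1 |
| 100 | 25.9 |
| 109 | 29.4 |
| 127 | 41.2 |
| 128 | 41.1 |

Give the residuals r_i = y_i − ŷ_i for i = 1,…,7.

x=28: ŷ = 0.7 + 0.3·28 = 9.1; r = 9.7 − 9.1 = 0.6
x=68: ŷ = 0.7 + 0.3·68 = 21.1; r = 20.9 − 21.1 = -0.2
x=88: ŷ = 0.7 + 0.3·88 = 27.1; r = 31.1 − 27.1 = 4
x=100: ŷ = 0.7 + 0.3·100 = 30.7; r = 25.9 − 30.7 = -4.8
x=109: ŷ = 0.7 + 0.3·109 = 33.4; r = 29.4 − 33.4 = -4
x=127: ŷ = 0.7 + 0.3·127 = 38.8; r = 41.2 − 38.8 = 2.4
x=128: ŷ = 0.7 + 0.3·128 = 39.1; r = 41.1 − 39.1 = 2

0.6, -0.2, 4, -4.8, -4, 2.4, 2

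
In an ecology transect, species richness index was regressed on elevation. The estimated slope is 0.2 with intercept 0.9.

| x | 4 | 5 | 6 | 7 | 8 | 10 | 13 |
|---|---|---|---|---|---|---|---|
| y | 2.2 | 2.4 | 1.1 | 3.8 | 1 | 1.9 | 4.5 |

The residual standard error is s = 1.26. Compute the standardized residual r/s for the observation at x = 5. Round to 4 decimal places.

ŷ = 0.9 + 0.2·5 = 1.9
r = 2.4 − 1.9 = 0.5
r/s = 0.5 / 1.26 = 0.3968

0.3968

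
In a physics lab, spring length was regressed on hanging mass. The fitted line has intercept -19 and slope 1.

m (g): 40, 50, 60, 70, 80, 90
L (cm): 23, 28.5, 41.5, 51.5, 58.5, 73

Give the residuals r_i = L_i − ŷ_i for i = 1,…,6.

2, -2.5, 0.5, 0.5, -2.5, 2

m=40: ŷ = -19 + 40 = 21; r = 23 − 21 = 2
m=50: ŷ = -19 + 50 = 31; r = 28.5 − 31 = -2.5
m=60: ŷ = -19 + 60 = 41; r = 41.5 − 41 = 0.5
m=70: ŷ = -19 + 70 = 51; r = 51.5 − 51 = 0.5
m=80: ŷ = -19 + 80 = 61; r = 58.5 − 61 = -2.5
m=90: ŷ = -19 + 90 = 71; r = 73 − 71 = 2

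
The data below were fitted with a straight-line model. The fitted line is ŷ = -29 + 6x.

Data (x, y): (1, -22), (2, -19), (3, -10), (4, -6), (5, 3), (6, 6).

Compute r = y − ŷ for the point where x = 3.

r = 1

ŷ = -29 + 6·3 = -11
r = -10 − (-11) = 1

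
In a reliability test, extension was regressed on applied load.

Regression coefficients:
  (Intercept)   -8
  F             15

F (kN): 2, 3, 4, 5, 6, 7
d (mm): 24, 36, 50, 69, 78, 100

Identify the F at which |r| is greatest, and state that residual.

F=2: ŷ = -8 + 15·2 = 22; r = 24 − 22 = 2
F=3: ŷ = -8 + 15·3 = 37; r = 36 − 37 = -1
F=4: ŷ = -8 + 15·4 = 52; r = 50 − 52 = -2
F=5: ŷ = -8 + 15·5 = 67; r = 69 − 67 = 2
F=6: ŷ = -8 + 15·6 = 82; r = 78 − 82 = -4
F=7: ŷ = -8 + 15·7 = 97; r = 100 − 97 = 3
Largest |r| is 4 at F = 6, residual -4.

F = 6, r = -4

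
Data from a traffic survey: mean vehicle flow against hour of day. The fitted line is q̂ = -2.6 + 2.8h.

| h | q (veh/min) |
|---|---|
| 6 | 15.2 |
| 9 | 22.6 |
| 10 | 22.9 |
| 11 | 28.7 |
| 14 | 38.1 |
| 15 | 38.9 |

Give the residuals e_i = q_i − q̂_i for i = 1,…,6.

1, 0, -2.5, 0.5, 1.5, -0.5

h=6: q̂ = -2.6 + 2.8·6 = 14.2; e = 15.2 − 14.2 = 1
h=9: q̂ = -2.6 + 2.8·9 = 22.6; e = 22.6 − 22.6 = 0
h=10: q̂ = -2.6 + 2.8·10 = 25.4; e = 22.9 − 25.4 = -2.5
h=11: q̂ = -2.6 + 2.8·11 = 28.2; e = 28.7 − 28.2 = 0.5
h=14: q̂ = -2.6 + 2.8·14 = 36.6; e = 38.1 − 36.6 = 1.5
h=15: q̂ = -2.6 + 2.8·15 = 39.4; e = 38.9 − 39.4 = -0.5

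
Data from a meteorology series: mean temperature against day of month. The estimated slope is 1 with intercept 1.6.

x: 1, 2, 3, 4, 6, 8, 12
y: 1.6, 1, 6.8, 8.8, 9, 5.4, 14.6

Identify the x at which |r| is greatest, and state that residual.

x = 8, r = -4.2

x=1: ŷ = 1.6 + 1 = 2.6; r = 1.6 − 2.6 = -1
x=2: ŷ = 1.6 + 2 = 3.6; r = 1 − 3.6 = -2.6
x=3: ŷ = 1.6 + 3 = 4.6; r = 6.8 − 4.6 = 2.2
x=4: ŷ = 1.6 + 4 = 5.6; r = 8.8 − 5.6 = 3.2
x=6: ŷ = 1.6 + 6 = 7.6; r = 9 − 7.6 = 1.4
x=8: ŷ = 1.6 + 8 = 9.6; r = 5.4 − 9.6 = -4.2
x=12: ŷ = 1.6 + 12 = 13.6; r = 14.6 − 13.6 = 1
Largest |r| is 4.2 at x = 8, residual -4.2.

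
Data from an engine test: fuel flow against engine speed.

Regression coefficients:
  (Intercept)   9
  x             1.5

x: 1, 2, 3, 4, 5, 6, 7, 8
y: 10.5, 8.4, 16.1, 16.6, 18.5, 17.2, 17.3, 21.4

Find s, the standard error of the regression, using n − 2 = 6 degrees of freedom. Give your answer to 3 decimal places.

x=1: ŷ = 9 + 1.5·1 = 10.5; e = 10.5 − 10.5 = 0
x=2: ŷ = 9 + 1.5·2 = 12; e = 8.4 − 12 = -3.6
x=3: ŷ = 9 + 1.5·3 = 13.5; e = 16.1 − 13.5 = 2.6
x=4: ŷ = 9 + 1.5·4 = 15; e = 16.6 − 15 = 1.6
x=5: ŷ = 9 + 1.5·5 = 16.5; e = 18.5 − 16.5 = 2
x=6: ŷ = 9 + 1.5·6 = 18; e = 17.2 − 18 = -0.8
x=7: ŷ = 9 + 1.5·7 = 19.5; e = 17.3 − 19.5 = -2.2
x=8: ŷ = 9 + 1.5·8 = 21; e = 21.4 − 21 = 0.4
SSE = 0 + 12.96 + 6.76 + 2.56 + 4 + 0.64 + 4.84 + 0.16 = 31.92
s = √(31.92/6) = √5.32 ≈ 2.307

s = 2.307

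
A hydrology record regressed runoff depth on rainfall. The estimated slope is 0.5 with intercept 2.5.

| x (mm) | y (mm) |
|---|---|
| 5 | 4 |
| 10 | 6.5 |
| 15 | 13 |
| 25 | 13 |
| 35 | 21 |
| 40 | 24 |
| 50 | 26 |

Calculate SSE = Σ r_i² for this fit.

x=5: ŷ = 2.5 + 0.5·5 = 5; r = 4 − 5 = -1
x=10: ŷ = 2.5 + 0.5·10 = 7.5; r = 6.5 − 7.5 = -1
x=15: ŷ = 2.5 + 0.5·15 = 10; r = 13 − 10 = 3
x=25: ŷ = 2.5 + 0.5·25 = 15; r = 13 − 15 = -2
x=35: ŷ = 2.5 + 0.5·35 = 20; r = 21 − 20 = 1
x=40: ŷ = 2.5 + 0.5·40 = 22.5; r = 24 − 22.5 = 1.5
x=50: ŷ = 2.5 + 0.5·50 = 27.5; r = 26 − 27.5 = -1.5
SSE = 1 + 1 + 9 + 4 + 1 + 2.25 + 2.25 = 20.5

SSE = 20.5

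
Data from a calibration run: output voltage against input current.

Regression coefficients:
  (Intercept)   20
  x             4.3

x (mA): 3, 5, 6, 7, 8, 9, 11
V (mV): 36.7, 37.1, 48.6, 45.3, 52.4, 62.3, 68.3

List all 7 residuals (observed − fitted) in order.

x=3: ŷ = 20 + 4.3·3 = 32.9; e = 36.7 − 32.9 = 3.8
x=5: ŷ = 20 + 4.3·5 = 41.5; e = 37.1 − 41.5 = -4.4
x=6: ŷ = 20 + 4.3·6 = 45.8; e = 48.6 − 45.8 = 2.8
x=7: ŷ = 20 + 4.3·7 = 50.1; e = 45.3 − 50.1 = -4.8
x=8: ŷ = 20 + 4.3·8 = 54.4; e = 52.4 − 54.4 = -2
x=9: ŷ = 20 + 4.3·9 = 58.7; e = 62.3 − 58.7 = 3.6
x=11: ŷ = 20 + 4.3·11 = 67.3; e = 68.3 − 67.3 = 1

3.8, -4.4, 2.8, -4.8, -2, 3.6, 1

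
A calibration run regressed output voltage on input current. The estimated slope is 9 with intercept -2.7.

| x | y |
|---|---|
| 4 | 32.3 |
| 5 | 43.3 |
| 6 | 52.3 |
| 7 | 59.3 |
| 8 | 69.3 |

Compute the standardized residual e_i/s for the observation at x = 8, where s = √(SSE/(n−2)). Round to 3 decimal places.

0.000

x=4: ŷ = -2.7 + 9·4 = 33.3; e = 32.3 − 33.3 = -1
x=5: ŷ = -2.7 + 9·5 = 42.3; e = 43.3 − 42.3 = 1
x=6: ŷ = -2.7 + 9·6 = 51.3; e = 52.3 − 51.3 = 1
x=7: ŷ = -2.7 + 9·7 = 60.3; e = 59.3 − 60.3 = -1
x=8: ŷ = -2.7 + 9·8 = 69.3; e = 69.3 − 69.3 = 0
SSE = 1 + 1 + 1 + 1 + 0 = 4
s = √(4/3) = 1.1547
e/s = 0 / 1.1547 = 0.000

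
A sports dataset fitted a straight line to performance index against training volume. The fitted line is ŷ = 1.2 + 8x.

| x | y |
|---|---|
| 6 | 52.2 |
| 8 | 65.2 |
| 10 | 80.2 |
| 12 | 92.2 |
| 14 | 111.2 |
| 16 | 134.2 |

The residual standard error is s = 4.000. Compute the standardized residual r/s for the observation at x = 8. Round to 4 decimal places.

0.0000

ŷ = 1.2 + 8·8 = 65.2
r = 65.2 − 65.2 = 0
r/s = 0 / 4.000 = 0.0000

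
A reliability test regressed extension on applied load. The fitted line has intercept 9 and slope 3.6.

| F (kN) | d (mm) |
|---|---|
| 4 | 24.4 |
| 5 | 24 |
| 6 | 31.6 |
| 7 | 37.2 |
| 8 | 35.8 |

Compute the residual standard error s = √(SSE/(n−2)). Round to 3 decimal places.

F=4: ŷ = 9 + 3.6·4 = 23.4; e = 24.4 − 23.4 = 1
F=5: ŷ = 9 + 3.6·5 = 27; e = 24 − 27 = -3
F=6: ŷ = 9 + 3.6·6 = 30.6; e = 31.6 − 30.6 = 1
F=7: ŷ = 9 + 3.6·7 = 34.2; e = 37.2 − 34.2 = 3
F=8: ŷ = 9 + 3.6·8 = 37.8; e = 35.8 − 37.8 = -2
SSE = 1 + 9 + 1 + 9 + 4 = 24
s = √(24/3) = √8 ≈ 2.828

s = 2.828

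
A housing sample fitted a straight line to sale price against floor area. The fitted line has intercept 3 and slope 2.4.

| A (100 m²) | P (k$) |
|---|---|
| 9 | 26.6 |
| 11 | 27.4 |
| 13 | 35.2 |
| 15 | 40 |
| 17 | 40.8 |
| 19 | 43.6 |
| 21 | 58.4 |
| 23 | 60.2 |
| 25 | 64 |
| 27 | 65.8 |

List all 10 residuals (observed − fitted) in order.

2, -2, 1, 1, -3, -5, 5, 2, 1, -2

A=9: P̂ = 3 + 2.4·9 = 24.6; e = 26.6 − 24.6 = 2
A=11: P̂ = 3 + 2.4·11 = 29.4; e = 27.4 − 29.4 = -2
A=13: P̂ = 3 + 2.4·13 = 34.2; e = 35.2 − 34.2 = 1
A=15: P̂ = 3 + 2.4·15 = 39; e = 40 − 39 = 1
A=17: P̂ = 3 + 2.4·17 = 43.8; e = 40.8 − 43.8 = -3
A=19: P̂ = 3 + 2.4·19 = 48.6; e = 43.6 − 48.6 = -5
A=21: P̂ = 3 + 2.4·21 = 53.4; e = 58.4 − 53.4 = 5
A=23: P̂ = 3 + 2.4·23 = 58.2; e = 60.2 − 58.2 = 2
A=25: P̂ = 3 + 2.4·25 = 63; e = 64 − 63 = 1
A=27: P̂ = 3 + 2.4·27 = 67.8; e = 65.8 − 67.8 = -2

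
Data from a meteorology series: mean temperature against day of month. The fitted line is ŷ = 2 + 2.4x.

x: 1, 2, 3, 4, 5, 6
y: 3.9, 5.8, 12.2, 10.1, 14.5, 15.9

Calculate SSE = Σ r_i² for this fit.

x=1: ŷ = 2 + 2.4·1 = 4.4; r = 3.9 − 4.4 = -0.5
x=2: ŷ = 2 + 2.4·2 = 6.8; r = 5.8 − 6.8 = -1
x=3: ŷ = 2 + 2.4·3 = 9.2; r = 12.2 − 9.2 = 3
x=4: ŷ = 2 + 2.4·4 = 11.6; r = 10.1 − 11.6 = -1.5
x=5: ŷ = 2 + 2.4·5 = 14; r = 14.5 − 14 = 0.5
x=6: ŷ = 2 + 2.4·6 = 16.4; r = 15.9 − 16.4 = -0.5
SSE = 0.25 + 1 + 9 + 2.25 + 0.25 + 0.25 = 13

SSE = 13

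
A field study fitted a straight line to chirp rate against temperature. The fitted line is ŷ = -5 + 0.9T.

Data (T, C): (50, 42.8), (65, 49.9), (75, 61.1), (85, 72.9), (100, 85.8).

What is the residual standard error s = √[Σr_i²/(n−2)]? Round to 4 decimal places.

T=50: ŷ = -5 + 0.9·50 = 40; r = 42.8 − 40 = 2.8
T=65: ŷ = -5 + 0.9·65 = 53.5; r = 49.9 − 53.5 = -3.6
T=75: ŷ = -5 + 0.9·75 = 62.5; r = 61.1 − 62.5 = -1.4
T=85: ŷ = -5 + 0.9·85 = 71.5; r = 72.9 − 71.5 = 1.4
T=100: ŷ = -5 + 0.9·100 = 85; r = 85.8 − 85 = 0.8
SSE = 7.84 + 12.96 + 1.96 + 1.96 + 0.64 = 25.36
s = √(25.36/3) = √8.45333 ≈ 2.9075

s = 2.9075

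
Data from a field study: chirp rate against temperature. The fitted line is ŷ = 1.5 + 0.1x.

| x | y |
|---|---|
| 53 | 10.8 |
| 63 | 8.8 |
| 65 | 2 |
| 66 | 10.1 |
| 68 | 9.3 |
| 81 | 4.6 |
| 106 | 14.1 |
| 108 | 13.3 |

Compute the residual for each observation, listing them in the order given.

4, 1, -6, 2, 1, -5, 2, 1

x=53: ŷ = 1.5 + 0.1·53 = 6.8; r = 10.8 − 6.8 = 4
x=63: ŷ = 1.5 + 0.1·63 = 7.8; r = 8.8 − 7.8 = 1
x=65: ŷ = 1.5 + 0.1·65 = 8; r = 2 − 8 = -6
x=66: ŷ = 1.5 + 0.1·66 = 8.1; r = 10.1 − 8.1 = 2
x=68: ŷ = 1.5 + 0.1·68 = 8.3; r = 9.3 − 8.3 = 1
x=81: ŷ = 1.5 + 0.1·81 = 9.6; r = 4.6 − 9.6 = -5
x=106: ŷ = 1.5 + 0.1·106 = 12.1; r = 14.1 − 12.1 = 2
x=108: ŷ = 1.5 + 0.1·108 = 12.3; r = 13.3 − 12.3 = 1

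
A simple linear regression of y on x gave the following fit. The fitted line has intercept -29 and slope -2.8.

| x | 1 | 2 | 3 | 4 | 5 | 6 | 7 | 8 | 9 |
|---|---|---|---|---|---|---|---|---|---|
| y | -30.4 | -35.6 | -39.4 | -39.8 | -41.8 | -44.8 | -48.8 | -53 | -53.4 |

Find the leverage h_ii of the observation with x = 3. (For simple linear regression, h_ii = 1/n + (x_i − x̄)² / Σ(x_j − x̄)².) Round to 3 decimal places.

x̄ = (1 + 2 + 3 + 4 + 5 + 6 + 7 + 8 + 9)/9 = 5
Σ(x − x̄)² = 16 + 9 + 4 + 1 + 0 + 1 + 4 + 9 + 16 = 60
h = 1/9 + (-2)²/60 = 0.111111 + 0.0666667 = 0.178

h = 0.178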